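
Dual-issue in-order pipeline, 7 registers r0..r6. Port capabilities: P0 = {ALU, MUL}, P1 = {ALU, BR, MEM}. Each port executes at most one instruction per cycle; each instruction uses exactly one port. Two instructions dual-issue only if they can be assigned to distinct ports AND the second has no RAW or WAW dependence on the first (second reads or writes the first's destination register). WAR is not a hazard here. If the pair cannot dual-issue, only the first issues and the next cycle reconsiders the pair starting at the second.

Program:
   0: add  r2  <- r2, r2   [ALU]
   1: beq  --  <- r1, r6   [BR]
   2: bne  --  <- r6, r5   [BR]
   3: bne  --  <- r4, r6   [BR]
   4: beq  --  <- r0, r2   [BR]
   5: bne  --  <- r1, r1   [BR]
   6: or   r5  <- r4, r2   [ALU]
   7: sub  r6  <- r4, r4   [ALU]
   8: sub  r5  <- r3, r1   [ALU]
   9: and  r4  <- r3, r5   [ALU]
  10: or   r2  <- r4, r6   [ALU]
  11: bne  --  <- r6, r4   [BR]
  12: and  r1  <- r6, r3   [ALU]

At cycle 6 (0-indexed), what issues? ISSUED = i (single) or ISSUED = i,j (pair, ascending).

ISSUED = 9

[0] i0,i1  add.ALU;beq.BR  -- 2-wide
[1] i2  bne.BR  -- no-port BR/BR
[2] i3  bne.BR  -- no-port BR/BR
[3] i4  beq.BR  -- no-port BR/BR
[4] i5,i6  bne.BR;or.ALU  -- 2-wide
[5] i7,i8  sub.ALU;sub.ALU  -- 2-wide
[6] i9  and.ALU  -- RAW r4
[7] i10,i11  or.ALU;bne.BR  -- 2-wide
[8] i12  and.ALU  -- tail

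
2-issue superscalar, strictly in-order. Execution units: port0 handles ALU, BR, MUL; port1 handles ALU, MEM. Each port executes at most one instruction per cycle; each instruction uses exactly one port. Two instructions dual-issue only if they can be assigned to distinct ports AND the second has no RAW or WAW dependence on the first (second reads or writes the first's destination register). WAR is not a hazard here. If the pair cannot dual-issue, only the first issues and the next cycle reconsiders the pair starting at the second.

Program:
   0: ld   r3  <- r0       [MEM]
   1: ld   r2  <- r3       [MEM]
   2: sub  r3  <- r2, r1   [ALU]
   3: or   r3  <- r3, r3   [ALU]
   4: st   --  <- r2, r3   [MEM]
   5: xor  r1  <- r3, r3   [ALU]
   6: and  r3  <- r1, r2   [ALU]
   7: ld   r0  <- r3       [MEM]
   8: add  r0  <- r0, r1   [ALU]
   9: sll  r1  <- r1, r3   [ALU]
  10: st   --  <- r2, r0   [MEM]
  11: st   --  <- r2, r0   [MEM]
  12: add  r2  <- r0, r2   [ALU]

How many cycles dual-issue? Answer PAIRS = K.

c0: i0 ld.MEM  no-port MEM/MEM
c1: i1 ld.MEM  RAW r2
c2: i2 sub.ALU  RAW+WAW r3
c3: i3 or.ALU  RAW r3
c4: i4&i5 st.MEM+xor.ALU  pair
c5: i6 and.ALU  RAW r3
c6: i7 ld.MEM  RAW+WAW r0
c7: i8&i9 add.ALU+sll.ALU  pair
c8: i10 st.MEM  no-port MEM/MEM
c9: i11&i12 st.MEM+add.ALU  pair

PAIRS = 3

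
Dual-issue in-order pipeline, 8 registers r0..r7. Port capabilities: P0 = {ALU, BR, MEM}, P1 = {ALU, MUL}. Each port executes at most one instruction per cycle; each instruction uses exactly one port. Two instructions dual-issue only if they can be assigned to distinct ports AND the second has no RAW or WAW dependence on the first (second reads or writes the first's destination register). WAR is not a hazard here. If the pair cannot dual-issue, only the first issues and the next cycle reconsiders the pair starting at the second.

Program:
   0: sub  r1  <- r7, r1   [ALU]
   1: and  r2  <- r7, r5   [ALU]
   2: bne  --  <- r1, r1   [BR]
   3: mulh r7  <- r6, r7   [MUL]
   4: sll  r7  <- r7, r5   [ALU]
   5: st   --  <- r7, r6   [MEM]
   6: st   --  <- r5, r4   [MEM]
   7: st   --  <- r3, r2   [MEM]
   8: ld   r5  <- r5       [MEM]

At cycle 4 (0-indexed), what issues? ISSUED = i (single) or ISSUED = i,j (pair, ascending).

[0] i0/i1  sub/and  -- 2-wide
[1] i2/i3  bne/mulh  -- 2-wide
[2] i4  sll  -- RAW r7
[3] i5  st  -- no-port MEM/MEM
[4] i6  st  -- no-port MEM/MEM
[5] i7  st  -- no-port MEM/MEM
[6] i8  ld  -- tail

ISSUED = 6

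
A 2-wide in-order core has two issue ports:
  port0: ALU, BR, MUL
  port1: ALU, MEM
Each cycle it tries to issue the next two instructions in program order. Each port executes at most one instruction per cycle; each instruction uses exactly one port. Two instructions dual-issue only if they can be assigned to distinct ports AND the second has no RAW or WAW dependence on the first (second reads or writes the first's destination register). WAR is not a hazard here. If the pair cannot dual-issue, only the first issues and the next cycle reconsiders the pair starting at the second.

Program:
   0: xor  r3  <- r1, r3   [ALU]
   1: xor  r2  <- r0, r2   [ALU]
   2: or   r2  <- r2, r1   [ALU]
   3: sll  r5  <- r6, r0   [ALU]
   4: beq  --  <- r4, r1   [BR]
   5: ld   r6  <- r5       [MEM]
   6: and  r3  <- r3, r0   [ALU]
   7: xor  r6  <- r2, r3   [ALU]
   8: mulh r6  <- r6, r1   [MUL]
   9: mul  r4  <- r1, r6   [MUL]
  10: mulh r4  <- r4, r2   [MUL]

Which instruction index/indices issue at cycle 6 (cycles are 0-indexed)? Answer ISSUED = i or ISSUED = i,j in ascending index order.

[0] i0&i1  xor.ALU/xor.ALU  -- dual
[1] i2&i3  or.ALU/sll.ALU  -- dual
[2] i4&i5  beq.BR/ld.MEM  -- dual
[3] i6  and.ALU  -- RAW r3
[4] i7  xor.ALU  -- RAW+WAW r6
[5] i8  mulh.MUL  -- no-port MUL/MUL
[6] i9  mul.MUL  -- no-port MUL/MUL
[7] i10  mulh.MUL  -- tail

ISSUED = 9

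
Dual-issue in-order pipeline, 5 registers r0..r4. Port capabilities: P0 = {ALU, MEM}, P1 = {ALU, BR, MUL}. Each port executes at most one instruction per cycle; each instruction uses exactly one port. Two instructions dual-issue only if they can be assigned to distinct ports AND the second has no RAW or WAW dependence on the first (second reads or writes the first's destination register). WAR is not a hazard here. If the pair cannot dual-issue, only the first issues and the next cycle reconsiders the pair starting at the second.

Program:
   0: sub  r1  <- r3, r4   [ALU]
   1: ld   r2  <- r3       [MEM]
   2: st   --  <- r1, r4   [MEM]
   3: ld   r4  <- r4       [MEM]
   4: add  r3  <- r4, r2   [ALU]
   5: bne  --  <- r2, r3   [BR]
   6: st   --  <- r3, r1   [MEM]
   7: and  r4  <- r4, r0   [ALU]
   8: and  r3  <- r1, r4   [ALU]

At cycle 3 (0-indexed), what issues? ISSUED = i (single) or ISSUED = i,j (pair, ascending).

c0: i0+i1 sub.ALU;ld.MEM  dual
c1: i2 st.MEM  no-port MEM/MEM
c2: i3 ld.MEM  RAW r4
c3: i4 add.ALU  RAW r3
c4: i5+i6 bne.BR;st.MEM  dual
c5: i7 and.ALU  RAW r4
c6: i8 and.ALU  tail

ISSUED = 4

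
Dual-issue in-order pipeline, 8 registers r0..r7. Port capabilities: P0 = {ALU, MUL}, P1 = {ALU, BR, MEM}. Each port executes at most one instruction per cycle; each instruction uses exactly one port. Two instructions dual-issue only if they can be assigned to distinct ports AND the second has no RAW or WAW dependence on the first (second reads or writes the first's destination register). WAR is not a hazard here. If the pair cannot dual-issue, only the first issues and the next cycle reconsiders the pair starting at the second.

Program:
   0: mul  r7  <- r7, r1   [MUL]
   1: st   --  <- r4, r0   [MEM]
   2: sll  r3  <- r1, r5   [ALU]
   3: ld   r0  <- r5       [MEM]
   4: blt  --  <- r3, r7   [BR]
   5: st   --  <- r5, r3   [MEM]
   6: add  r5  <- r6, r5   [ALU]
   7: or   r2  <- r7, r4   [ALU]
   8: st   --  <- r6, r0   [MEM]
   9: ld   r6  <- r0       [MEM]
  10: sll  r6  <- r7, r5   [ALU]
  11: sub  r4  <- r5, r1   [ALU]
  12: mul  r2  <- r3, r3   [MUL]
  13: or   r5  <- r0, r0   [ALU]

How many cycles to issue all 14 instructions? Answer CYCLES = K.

  cy0 -> i0&i1 (mul+st) pair
  cy1 -> i2&i3 (sll+ld) pair
  cy2 -> i4 (blt) no-port BR/MEM
  cy3 -> i5&i6 (st+add) pair
  cy4 -> i7&i8 (or+st) pair
  cy5 -> i9 (ld) WAW r6
  cy6 -> i10&i11 (sll+sub) pair
  cy7 -> i12&i13 (mul+or) pair

CYCLES = 8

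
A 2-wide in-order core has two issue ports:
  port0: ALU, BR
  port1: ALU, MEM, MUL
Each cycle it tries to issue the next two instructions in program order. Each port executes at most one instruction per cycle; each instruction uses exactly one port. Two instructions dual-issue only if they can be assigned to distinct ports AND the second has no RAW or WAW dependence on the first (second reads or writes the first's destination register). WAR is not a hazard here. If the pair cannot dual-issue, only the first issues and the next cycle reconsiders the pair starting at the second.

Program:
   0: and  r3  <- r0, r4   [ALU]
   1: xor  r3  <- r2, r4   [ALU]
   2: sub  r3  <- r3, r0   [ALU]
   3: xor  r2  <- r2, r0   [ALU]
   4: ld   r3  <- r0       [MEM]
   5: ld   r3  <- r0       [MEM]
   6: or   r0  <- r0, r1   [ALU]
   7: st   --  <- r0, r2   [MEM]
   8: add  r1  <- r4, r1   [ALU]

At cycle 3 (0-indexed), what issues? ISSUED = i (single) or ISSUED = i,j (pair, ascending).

ISSUED = 4

c0: i0 and  WAW r3
c1: i1 xor  RAW+WAW r3
c2: i2&i3 sub xor  2-wide
c3: i4 ld  no-port MEM/MEM
c4: i5&i6 ld or  2-wide
c5: i7&i8 st add  2-wide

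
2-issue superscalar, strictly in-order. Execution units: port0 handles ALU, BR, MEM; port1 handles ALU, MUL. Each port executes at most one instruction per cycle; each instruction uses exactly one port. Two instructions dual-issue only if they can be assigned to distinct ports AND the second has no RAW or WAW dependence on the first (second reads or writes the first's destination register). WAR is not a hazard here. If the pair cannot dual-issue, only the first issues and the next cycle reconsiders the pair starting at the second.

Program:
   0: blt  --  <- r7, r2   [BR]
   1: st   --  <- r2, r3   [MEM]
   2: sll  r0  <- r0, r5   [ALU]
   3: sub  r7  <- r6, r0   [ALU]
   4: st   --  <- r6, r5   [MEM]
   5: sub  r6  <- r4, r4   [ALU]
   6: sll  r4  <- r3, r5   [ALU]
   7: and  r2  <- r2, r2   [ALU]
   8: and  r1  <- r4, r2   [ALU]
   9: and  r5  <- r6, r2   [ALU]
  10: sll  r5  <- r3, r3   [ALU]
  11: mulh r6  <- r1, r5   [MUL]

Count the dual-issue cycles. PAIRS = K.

PAIRS = 4

  cy0 -> i0 (blt) no-port BR/MEM
  cy1 -> i1&i2 (st/sll) dual
  cy2 -> i3&i4 (sub/st) dual
  cy3 -> i5&i6 (sub/sll) dual
  cy4 -> i7 (and) RAW r2
  cy5 -> i8&i9 (and/and) dual
  cy6 -> i10 (sll) RAW r5
  cy7 -> i11 (mulh) tail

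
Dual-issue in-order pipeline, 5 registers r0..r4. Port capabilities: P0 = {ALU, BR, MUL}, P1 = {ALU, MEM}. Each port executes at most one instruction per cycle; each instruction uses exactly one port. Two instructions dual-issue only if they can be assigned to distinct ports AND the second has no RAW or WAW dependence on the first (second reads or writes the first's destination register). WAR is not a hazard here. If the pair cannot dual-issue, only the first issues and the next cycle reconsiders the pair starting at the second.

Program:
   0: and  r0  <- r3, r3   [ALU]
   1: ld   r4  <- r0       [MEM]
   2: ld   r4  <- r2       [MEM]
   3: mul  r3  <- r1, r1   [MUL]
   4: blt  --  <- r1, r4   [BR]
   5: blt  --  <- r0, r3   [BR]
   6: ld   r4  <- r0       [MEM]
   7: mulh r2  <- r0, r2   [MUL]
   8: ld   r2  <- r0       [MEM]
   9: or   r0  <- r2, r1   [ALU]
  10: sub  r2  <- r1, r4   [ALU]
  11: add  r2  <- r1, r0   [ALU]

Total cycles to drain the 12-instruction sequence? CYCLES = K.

[0] i0  and.ALU  -- RAW r0
[1] i1  ld.MEM  -- no-port MEM/MEM
[2] i2,i3  ld.MEM mul.MUL  -- pair
[3] i4  blt.BR  -- no-port BR/BR
[4] i5,i6  blt.BR ld.MEM  -- pair
[5] i7  mulh.MUL  -- WAW r2
[6] i8  ld.MEM  -- RAW r2
[7] i9,i10  or.ALU sub.ALU  -- pair
[8] i11  add.ALU  -- tail

CYCLES = 9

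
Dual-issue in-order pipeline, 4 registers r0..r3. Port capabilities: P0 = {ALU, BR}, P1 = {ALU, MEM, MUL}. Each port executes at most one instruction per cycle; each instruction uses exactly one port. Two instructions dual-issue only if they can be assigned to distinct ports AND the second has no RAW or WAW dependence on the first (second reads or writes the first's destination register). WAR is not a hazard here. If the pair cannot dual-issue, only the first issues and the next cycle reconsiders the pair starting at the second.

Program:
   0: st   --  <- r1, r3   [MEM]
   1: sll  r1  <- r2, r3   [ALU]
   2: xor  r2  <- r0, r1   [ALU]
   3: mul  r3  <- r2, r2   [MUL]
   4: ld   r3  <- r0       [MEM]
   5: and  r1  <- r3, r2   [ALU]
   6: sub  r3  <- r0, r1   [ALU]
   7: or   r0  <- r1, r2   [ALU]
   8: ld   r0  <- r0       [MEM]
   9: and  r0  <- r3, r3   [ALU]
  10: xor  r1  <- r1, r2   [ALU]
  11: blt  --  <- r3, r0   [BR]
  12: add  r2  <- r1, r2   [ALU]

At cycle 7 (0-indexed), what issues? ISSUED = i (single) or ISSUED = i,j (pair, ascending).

[0] i0&i1  st.MEM;sll.ALU  -- pair
[1] i2  xor.ALU  -- RAW r2
[2] i3  mul.MUL  -- no-port MUL/MEM
[3] i4  ld.MEM  -- RAW r3
[4] i5  and.ALU  -- RAW r1
[5] i6&i7  sub.ALU;or.ALU  -- pair
[6] i8  ld.MEM  -- WAW r0
[7] i9&i10  and.ALU;xor.ALU  -- pair
[8] i11&i12  blt.BR;add.ALU  -- pair

ISSUED = 9,10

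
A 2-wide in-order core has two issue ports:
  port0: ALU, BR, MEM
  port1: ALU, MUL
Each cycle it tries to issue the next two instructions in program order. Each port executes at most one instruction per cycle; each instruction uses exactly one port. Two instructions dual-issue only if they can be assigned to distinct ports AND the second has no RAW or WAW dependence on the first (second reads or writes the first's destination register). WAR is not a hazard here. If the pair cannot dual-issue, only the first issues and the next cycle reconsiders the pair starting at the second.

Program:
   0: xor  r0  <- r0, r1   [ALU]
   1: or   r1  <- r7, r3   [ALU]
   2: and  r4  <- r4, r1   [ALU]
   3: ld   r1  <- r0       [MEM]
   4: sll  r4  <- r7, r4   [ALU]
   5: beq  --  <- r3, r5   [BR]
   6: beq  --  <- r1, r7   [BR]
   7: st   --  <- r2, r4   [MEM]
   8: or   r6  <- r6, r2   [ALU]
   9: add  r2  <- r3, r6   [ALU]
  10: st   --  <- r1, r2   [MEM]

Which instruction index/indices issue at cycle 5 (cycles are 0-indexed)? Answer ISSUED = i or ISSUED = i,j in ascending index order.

ISSUED = 9

c0: i0/i1 xor or  2-wide
c1: i2/i3 and ld  2-wide
c2: i4/i5 sll beq  2-wide
c3: i6 beq  no-port BR/MEM
c4: i7/i8 st or  2-wide
c5: i9 add  RAW r2
c6: i10 st  tail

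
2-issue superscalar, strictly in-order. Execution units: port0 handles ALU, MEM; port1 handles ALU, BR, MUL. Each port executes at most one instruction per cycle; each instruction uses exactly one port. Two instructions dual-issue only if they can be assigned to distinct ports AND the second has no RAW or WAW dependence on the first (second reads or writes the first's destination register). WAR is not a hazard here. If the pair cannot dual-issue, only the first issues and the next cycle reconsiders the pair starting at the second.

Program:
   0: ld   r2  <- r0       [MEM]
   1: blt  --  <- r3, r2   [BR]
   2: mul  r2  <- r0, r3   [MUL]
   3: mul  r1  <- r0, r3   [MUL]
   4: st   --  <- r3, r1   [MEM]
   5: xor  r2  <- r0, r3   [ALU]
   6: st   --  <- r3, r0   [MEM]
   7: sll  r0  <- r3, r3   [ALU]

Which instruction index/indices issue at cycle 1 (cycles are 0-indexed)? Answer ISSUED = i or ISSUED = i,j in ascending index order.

0. ld @i0  | RAW r2
1. blt @i1  | no-port BR/MUL
2. mul @i2  | no-port MUL/MUL
3. mul @i3  | RAW r1
4. st/xor @i4,i5  | dual
5. st/sll @i6,i7  | dual

ISSUED = 1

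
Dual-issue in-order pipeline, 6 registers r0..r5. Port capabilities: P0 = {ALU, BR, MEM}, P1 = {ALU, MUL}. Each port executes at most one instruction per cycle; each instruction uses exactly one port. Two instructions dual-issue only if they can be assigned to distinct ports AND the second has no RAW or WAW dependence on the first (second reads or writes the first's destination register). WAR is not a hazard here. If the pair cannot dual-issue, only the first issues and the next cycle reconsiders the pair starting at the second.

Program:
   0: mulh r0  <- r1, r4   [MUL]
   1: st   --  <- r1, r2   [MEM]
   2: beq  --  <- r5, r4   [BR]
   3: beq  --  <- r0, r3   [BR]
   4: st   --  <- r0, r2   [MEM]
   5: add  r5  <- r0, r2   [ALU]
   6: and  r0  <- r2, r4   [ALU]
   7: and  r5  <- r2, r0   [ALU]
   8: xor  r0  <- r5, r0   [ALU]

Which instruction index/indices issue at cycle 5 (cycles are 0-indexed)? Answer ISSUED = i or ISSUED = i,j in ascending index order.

[0] i0&i1  mulh+st  -- 2-wide
[1] i2  beq  -- no-port BR/BR
[2] i3  beq  -- no-port BR/MEM
[3] i4&i5  st+add  -- 2-wide
[4] i6  and  -- RAW r0
[5] i7  and  -- RAW r5
[6] i8  xor  -- tail

ISSUED = 7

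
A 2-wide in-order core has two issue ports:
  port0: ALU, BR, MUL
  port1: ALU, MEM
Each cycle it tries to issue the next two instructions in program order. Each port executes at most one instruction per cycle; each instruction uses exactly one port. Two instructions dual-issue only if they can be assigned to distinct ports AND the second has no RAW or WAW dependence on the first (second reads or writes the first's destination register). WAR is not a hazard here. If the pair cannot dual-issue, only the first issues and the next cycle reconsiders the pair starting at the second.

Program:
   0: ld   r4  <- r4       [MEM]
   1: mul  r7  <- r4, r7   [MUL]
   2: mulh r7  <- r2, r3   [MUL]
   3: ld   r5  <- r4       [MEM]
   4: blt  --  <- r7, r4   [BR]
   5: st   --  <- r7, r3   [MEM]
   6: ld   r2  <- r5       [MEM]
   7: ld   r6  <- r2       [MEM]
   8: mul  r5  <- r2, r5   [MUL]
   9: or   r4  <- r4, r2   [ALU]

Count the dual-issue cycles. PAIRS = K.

PAIRS = 3

[0] i0  ld.MEM  -- RAW r4
[1] i1  mul.MUL  -- no-port MUL/MUL
[2] i2,i3  mulh.MUL+ld.MEM  -- pair
[3] i4,i5  blt.BR+st.MEM  -- pair
[4] i6  ld.MEM  -- no-port MEM/MEM
[5] i7,i8  ld.MEM+mul.MUL  -- pair
[6] i9  or.ALU  -- tail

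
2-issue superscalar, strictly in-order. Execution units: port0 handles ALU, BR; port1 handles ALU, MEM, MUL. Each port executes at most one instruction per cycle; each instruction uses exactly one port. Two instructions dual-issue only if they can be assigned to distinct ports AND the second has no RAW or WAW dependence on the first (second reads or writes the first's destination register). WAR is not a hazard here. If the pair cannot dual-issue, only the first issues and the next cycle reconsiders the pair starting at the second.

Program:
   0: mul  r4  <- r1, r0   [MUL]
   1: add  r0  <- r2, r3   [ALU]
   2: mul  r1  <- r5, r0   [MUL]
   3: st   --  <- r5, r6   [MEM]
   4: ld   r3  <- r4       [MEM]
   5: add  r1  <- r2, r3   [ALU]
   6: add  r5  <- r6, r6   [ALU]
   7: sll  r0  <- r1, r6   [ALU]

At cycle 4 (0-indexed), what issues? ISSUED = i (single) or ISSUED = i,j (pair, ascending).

ISSUED = 5,6

c0: i0/i1 mul add  2-wide
c1: i2 mul  no-port MUL/MEM
c2: i3 st  no-port MEM/MEM
c3: i4 ld  RAW r3
c4: i5/i6 add add  2-wide
c5: i7 sll  tail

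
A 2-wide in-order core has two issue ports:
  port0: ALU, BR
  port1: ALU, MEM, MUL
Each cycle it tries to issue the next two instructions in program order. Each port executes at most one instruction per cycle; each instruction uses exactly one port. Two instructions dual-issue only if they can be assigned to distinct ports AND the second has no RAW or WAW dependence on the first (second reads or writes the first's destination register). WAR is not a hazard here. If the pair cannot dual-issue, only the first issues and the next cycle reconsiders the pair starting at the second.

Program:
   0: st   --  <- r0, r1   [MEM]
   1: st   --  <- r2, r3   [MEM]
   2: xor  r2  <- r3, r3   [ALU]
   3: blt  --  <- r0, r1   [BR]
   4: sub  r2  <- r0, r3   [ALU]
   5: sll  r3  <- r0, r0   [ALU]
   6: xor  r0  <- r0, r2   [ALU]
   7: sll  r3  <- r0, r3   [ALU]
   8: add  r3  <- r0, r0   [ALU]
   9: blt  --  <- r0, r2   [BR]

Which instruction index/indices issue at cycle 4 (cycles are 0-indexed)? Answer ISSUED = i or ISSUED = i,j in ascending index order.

ISSUED = 7

  cy0 -> i0 (st.MEM) no-port MEM/MEM
  cy1 -> i1,i2 (st.MEM xor.ALU) dual
  cy2 -> i3,i4 (blt.BR sub.ALU) dual
  cy3 -> i5,i6 (sll.ALU xor.ALU) dual
  cy4 -> i7 (sll.ALU) WAW r3
  cy5 -> i8,i9 (add.ALU blt.BR) dual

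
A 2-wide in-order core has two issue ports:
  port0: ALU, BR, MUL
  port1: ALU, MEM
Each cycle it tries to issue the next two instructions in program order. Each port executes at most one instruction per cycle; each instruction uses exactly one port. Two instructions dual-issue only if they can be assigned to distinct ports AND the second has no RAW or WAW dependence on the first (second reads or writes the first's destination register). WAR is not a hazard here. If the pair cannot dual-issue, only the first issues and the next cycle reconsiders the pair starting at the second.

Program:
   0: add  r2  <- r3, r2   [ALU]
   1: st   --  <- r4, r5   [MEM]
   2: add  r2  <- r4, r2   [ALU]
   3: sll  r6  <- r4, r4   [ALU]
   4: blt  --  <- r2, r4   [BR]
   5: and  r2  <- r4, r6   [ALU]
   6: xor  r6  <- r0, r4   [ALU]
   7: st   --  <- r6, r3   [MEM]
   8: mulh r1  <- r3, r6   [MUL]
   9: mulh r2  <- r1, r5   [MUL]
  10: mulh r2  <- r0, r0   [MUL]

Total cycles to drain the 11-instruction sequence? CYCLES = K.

CYCLES = 7

0. add st @i0+i1  | dual
1. add sll @i2+i3  | dual
2. blt and @i4+i5  | dual
3. xor @i6  | RAW r6
4. st mulh @i7+i8  | dual
5. mulh @i9  | no-port MUL/MUL
6. mulh @i10  | tail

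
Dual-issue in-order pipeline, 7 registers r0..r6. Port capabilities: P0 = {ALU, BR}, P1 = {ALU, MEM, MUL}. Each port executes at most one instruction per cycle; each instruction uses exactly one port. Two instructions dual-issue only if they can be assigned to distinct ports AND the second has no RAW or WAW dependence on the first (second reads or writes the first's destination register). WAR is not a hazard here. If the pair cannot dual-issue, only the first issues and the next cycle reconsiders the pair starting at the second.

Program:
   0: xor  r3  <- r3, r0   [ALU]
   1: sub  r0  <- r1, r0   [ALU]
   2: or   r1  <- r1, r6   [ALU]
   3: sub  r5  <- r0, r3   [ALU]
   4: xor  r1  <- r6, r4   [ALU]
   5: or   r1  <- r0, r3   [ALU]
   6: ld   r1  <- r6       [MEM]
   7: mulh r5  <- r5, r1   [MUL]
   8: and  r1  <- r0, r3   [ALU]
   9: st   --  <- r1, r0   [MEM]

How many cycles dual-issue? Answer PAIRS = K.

PAIRS = 3

#0 head=0: xor.ALU;sub.ALU i0&i1 pair
#1 head=2: or.ALU;sub.ALU i2&i3 pair
#2 head=4: xor.ALU i4 WAW r1
#3 head=5: or.ALU i5 WAW r1
#4 head=6: ld.MEM i6 no-port MEM/MUL
#5 head=7: mulh.MUL;and.ALU i7&i8 pair
#6 head=9: st.MEM i9 tail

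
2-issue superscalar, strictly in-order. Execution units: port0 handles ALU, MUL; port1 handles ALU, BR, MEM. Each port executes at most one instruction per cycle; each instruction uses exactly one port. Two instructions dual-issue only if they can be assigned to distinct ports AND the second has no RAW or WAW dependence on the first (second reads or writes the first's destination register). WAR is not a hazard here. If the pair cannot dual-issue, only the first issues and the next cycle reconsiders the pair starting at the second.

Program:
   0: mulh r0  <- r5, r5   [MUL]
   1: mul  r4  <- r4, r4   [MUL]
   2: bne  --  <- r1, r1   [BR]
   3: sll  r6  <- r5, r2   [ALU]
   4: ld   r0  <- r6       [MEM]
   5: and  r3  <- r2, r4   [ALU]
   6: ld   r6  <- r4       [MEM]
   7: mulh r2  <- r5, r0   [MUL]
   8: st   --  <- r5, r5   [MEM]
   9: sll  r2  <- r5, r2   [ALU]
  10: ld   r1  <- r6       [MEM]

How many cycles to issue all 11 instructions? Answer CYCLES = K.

CYCLES = 7

t=0 i0:mulh.MUL ; no-port MUL/MUL
t=1 i1+i2:mul.MUL;bne.BR ; 2-wide
t=2 i3:sll.ALU ; RAW r6
t=3 i4+i5:ld.MEM;and.ALU ; 2-wide
t=4 i6+i7:ld.MEM;mulh.MUL ; 2-wide
t=5 i8+i9:st.MEM;sll.ALU ; 2-wide
t=6 i10:ld.MEM ; tail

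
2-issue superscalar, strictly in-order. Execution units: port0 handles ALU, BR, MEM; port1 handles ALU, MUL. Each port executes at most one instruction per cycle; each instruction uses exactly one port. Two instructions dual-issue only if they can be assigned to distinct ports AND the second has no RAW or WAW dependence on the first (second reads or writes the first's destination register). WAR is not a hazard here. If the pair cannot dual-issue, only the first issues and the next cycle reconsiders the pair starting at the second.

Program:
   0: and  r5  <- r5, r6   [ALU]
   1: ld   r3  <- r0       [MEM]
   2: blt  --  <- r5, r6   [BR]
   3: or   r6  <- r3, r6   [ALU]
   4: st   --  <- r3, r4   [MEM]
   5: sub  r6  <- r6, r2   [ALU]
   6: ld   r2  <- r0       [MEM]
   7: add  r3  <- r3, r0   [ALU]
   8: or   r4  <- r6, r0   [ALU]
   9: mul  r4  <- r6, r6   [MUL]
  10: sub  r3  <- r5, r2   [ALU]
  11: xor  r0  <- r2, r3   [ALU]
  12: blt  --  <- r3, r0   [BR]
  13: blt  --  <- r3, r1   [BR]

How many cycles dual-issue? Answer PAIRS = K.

[0] i0&i1  and;ld  -- 2-wide
[1] i2&i3  blt;or  -- 2-wide
[2] i4&i5  st;sub  -- 2-wide
[3] i6&i7  ld;add  -- 2-wide
[4] i8  or  -- WAW r4
[5] i9&i10  mul;sub  -- 2-wide
[6] i11  xor  -- RAW r0
[7] i12  blt  -- no-port BR/BR
[8] i13  blt  -- tail

PAIRS = 5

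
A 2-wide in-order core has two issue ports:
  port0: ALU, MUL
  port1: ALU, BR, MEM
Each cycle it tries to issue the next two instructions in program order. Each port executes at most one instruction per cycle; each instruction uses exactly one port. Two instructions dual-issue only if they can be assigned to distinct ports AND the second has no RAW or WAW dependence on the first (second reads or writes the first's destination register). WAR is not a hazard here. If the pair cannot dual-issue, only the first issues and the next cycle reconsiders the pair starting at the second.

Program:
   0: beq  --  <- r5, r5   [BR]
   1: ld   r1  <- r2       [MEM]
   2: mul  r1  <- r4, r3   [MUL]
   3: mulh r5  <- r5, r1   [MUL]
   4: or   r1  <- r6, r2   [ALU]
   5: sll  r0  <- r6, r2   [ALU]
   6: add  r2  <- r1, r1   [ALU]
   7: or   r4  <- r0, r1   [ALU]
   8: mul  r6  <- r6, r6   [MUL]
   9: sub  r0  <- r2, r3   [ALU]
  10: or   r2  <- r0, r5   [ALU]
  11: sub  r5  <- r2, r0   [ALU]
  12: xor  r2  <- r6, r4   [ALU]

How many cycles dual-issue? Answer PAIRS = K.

t=0 i0:beq.BR ; no-port BR/MEM
t=1 i1:ld.MEM ; WAW r1
t=2 i2:mul.MUL ; no-port MUL/MUL
t=3 i3+i4:mulh.MUL+or.ALU ; 2-wide
t=4 i5+i6:sll.ALU+add.ALU ; 2-wide
t=5 i7+i8:or.ALU+mul.MUL ; 2-wide
t=6 i9:sub.ALU ; RAW r0
t=7 i10:or.ALU ; RAW r2
t=8 i11+i12:sub.ALU+xor.ALU ; 2-wide

PAIRS = 4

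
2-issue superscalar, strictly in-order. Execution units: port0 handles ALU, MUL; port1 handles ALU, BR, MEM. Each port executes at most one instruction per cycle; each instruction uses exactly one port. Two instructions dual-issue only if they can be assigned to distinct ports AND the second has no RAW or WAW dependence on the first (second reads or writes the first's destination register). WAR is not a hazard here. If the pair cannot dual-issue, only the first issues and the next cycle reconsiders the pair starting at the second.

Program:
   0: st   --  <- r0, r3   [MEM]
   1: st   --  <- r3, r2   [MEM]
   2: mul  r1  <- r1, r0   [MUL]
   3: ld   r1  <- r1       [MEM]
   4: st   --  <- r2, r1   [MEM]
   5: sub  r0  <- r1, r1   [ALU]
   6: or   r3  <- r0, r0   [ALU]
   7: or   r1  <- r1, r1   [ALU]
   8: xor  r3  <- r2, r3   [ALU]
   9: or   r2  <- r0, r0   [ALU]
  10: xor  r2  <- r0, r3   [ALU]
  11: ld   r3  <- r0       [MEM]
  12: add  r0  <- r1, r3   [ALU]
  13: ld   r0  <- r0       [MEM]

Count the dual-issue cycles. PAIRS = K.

[0] i0  st  -- no-port MEM/MEM
[1] i1+i2  st+mul  -- pair
[2] i3  ld  -- no-port MEM/MEM
[3] i4+i5  st+sub  -- pair
[4] i6+i7  or+or  -- pair
[5] i8+i9  xor+or  -- pair
[6] i10+i11  xor+ld  -- pair
[7] i12  add  -- RAW+WAW r0
[8] i13  ld  -- tail

PAIRS = 5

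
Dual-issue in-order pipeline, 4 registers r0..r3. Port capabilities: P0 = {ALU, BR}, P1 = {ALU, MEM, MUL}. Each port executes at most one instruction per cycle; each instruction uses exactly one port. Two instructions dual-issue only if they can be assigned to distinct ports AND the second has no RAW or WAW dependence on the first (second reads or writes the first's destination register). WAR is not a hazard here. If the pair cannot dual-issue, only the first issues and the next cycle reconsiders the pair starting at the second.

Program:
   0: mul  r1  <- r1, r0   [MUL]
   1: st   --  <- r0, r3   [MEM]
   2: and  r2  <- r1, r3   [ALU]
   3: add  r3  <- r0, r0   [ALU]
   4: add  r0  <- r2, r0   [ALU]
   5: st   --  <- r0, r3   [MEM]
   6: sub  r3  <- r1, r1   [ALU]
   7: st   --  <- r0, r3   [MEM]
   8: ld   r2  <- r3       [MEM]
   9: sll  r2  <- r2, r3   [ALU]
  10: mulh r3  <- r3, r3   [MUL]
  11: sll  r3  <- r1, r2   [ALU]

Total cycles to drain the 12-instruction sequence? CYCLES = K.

CYCLES = 8

0. mul.MUL @i0  | no-port MUL/MEM
1. st.MEM;and.ALU @i1,i2  | dual
2. add.ALU;add.ALU @i3,i4  | dual
3. st.MEM;sub.ALU @i5,i6  | dual
4. st.MEM @i7  | no-port MEM/MEM
5. ld.MEM @i8  | RAW+WAW r2
6. sll.ALU;mulh.MUL @i9,i10  | dual
7. sll.ALU @i11  | tail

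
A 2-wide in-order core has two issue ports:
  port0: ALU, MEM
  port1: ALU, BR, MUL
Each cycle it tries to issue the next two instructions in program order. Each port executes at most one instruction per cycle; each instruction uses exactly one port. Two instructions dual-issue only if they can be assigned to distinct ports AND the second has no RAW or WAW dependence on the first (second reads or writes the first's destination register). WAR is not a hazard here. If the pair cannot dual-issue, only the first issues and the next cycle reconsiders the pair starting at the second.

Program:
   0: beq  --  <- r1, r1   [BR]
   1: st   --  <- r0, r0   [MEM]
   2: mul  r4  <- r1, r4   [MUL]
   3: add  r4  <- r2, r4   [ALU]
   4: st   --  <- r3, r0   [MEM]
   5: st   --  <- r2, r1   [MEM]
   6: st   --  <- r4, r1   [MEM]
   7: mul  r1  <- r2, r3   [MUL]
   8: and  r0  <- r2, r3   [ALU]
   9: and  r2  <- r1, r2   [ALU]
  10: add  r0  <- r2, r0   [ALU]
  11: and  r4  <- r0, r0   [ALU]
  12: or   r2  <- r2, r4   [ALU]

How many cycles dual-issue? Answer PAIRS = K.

t=0 i0&i1:beq.BR+st.MEM ; 2-wide
t=1 i2:mul.MUL ; RAW+WAW r4
t=2 i3&i4:add.ALU+st.MEM ; 2-wide
t=3 i5:st.MEM ; no-port MEM/MEM
t=4 i6&i7:st.MEM+mul.MUL ; 2-wide
t=5 i8&i9:and.ALU+and.ALU ; 2-wide
t=6 i10:add.ALU ; RAW r0
t=7 i11:and.ALU ; RAW r4
t=8 i12:or.ALU ; tail

PAIRS = 4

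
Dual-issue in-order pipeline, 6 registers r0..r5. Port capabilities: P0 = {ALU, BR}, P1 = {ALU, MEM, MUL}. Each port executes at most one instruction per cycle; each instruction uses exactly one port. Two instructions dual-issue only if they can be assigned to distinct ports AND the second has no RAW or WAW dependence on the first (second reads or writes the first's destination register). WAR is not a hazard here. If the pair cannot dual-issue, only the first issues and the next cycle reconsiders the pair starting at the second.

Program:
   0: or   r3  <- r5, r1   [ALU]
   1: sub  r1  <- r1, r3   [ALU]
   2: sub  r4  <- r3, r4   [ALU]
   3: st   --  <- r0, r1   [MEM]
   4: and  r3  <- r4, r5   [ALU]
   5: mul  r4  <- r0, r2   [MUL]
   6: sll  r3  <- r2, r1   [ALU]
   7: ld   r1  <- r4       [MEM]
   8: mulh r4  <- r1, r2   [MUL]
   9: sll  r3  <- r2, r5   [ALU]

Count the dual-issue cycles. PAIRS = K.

t=0 i0:or ; RAW r3
t=1 i1&i2:sub+sub ; pair
t=2 i3&i4:st+and ; pair
t=3 i5&i6:mul+sll ; pair
t=4 i7:ld ; no-port MEM/MUL
t=5 i8&i9:mulh+sll ; pair

PAIRS = 4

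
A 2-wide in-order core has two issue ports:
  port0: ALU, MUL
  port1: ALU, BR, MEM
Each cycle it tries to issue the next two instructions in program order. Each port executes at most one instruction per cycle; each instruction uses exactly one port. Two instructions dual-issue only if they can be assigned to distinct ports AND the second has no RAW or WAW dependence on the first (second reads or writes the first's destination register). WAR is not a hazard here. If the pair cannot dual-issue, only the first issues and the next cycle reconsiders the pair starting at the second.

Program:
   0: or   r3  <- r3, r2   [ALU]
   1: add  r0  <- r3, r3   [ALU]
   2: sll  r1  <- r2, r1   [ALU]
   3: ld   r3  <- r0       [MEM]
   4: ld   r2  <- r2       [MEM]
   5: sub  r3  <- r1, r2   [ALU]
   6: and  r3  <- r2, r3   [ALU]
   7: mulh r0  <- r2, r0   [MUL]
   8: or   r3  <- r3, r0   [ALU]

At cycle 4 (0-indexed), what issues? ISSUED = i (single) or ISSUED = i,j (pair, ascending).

ISSUED = 5

c0: i0 or  RAW r3
c1: i1,i2 add/sll  2-wide
c2: i3 ld  no-port MEM/MEM
c3: i4 ld  RAW r2
c4: i5 sub  RAW+WAW r3
c5: i6,i7 and/mulh  2-wide
c6: i8 or  tail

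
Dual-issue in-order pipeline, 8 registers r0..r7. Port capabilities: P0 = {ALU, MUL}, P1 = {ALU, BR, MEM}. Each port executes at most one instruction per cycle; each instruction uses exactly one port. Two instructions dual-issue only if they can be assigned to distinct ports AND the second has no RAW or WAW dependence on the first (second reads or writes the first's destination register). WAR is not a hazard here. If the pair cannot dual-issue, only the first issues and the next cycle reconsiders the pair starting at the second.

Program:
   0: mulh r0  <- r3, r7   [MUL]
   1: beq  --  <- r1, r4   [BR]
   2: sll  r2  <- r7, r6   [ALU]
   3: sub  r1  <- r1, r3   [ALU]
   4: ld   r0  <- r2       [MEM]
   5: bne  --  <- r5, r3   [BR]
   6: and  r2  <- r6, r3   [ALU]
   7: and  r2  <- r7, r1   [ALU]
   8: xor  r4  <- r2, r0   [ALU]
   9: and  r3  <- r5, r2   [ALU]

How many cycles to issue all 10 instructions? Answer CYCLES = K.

CYCLES = 6

  cy0 -> i0&i1 (mulh.MUL+beq.BR) dual
  cy1 -> i2&i3 (sll.ALU+sub.ALU) dual
  cy2 -> i4 (ld.MEM) no-port MEM/BR
  cy3 -> i5&i6 (bne.BR+and.ALU) dual
  cy4 -> i7 (and.ALU) RAW r2
  cy5 -> i8&i9 (xor.ALU+and.ALU) dual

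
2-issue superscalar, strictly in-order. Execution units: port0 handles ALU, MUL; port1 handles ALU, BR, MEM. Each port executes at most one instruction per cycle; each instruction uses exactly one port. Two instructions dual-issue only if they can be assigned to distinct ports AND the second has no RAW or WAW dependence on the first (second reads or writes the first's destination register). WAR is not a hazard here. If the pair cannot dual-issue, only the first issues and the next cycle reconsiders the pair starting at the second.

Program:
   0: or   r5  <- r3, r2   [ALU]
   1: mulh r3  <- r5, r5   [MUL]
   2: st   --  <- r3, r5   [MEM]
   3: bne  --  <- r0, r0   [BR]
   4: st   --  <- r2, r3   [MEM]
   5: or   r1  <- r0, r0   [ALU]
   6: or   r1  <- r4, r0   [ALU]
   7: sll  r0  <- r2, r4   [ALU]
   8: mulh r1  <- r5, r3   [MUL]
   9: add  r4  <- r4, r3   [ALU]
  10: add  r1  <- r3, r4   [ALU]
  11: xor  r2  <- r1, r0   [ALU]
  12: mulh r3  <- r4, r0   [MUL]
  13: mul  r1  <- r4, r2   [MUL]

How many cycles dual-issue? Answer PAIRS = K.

PAIRS = 4

t=0 i0:or ; RAW r5
t=1 i1:mulh ; RAW r3
t=2 i2:st ; no-port MEM/BR
t=3 i3:bne ; no-port BR/MEM
t=4 i4/i5:st+or ; pair
t=5 i6/i7:or+sll ; pair
t=6 i8/i9:mulh+add ; pair
t=7 i10:add ; RAW r1
t=8 i11/i12:xor+mulh ; pair
t=9 i13:mul ; tail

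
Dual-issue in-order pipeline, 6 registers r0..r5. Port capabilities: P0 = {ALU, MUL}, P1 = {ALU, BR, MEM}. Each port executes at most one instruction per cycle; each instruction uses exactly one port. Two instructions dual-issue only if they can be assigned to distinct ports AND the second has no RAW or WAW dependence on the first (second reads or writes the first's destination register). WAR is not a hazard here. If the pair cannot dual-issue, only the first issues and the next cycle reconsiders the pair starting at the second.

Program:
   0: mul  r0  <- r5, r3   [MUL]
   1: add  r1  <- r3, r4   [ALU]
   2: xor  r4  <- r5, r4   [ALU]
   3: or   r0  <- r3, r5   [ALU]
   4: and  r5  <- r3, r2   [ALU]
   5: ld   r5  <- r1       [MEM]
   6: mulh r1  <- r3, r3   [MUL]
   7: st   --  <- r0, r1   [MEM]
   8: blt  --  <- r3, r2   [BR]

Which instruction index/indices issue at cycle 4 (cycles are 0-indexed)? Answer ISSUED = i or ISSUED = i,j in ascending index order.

  cy0 -> i0,i1 (mul.MUL/add.ALU) pair
  cy1 -> i2,i3 (xor.ALU/or.ALU) pair
  cy2 -> i4 (and.ALU) WAW r5
  cy3 -> i5,i6 (ld.MEM/mulh.MUL) pair
  cy4 -> i7 (st.MEM) no-port MEM/BR
  cy5 -> i8 (blt.BR) tail

ISSUED = 7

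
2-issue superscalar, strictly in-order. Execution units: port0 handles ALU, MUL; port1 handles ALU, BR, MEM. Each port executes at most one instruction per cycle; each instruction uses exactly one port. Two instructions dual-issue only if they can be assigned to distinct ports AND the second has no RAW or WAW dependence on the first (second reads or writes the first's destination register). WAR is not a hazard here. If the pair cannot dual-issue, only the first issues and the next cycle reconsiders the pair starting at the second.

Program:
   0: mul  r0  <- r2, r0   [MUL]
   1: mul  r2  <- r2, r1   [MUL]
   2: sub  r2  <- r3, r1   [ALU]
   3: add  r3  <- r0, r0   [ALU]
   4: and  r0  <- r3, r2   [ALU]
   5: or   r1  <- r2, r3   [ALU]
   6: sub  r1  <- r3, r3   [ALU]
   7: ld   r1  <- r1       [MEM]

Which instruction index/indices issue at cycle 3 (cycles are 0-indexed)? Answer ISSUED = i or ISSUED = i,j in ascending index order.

c0: i0 mul.MUL  no-port MUL/MUL
c1: i1 mul.MUL  WAW r2
c2: i2+i3 sub.ALU add.ALU  2-wide
c3: i4+i5 and.ALU or.ALU  2-wide
c4: i6 sub.ALU  RAW+WAW r1
c5: i7 ld.MEM  tail

ISSUED = 4,5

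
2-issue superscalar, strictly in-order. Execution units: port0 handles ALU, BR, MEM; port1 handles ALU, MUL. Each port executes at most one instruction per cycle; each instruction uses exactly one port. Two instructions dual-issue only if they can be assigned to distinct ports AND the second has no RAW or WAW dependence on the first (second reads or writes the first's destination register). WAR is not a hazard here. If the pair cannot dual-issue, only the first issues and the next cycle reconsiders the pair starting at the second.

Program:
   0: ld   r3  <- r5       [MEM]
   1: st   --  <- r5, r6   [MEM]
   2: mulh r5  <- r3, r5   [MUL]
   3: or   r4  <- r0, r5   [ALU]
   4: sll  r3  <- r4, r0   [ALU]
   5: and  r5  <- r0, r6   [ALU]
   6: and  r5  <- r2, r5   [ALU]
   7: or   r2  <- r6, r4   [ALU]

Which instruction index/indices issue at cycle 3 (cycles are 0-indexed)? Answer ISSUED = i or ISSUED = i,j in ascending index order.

t=0 i0:ld ; no-port MEM/MEM
t=1 i1&i2:st;mulh ; 2-wide
t=2 i3:or ; RAW r4
t=3 i4&i5:sll;and ; 2-wide
t=4 i6&i7:and;or ; 2-wide

ISSUED = 4,5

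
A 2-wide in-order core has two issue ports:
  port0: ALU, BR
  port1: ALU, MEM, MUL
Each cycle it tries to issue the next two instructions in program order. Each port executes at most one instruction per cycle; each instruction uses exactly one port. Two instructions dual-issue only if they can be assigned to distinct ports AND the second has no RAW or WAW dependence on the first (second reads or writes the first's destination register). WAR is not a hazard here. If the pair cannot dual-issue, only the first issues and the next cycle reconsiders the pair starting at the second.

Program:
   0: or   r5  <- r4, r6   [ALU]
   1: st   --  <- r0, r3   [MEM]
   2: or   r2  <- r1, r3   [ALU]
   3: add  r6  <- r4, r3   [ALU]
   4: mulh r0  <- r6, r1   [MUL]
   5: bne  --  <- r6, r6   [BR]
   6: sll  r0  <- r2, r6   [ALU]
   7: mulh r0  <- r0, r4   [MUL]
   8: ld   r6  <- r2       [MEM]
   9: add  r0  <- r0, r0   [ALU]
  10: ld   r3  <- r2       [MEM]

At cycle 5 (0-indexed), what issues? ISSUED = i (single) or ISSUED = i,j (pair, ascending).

ISSUED = 8,9

t=0 i0/i1:or;st ; dual
t=1 i2/i3:or;add ; dual
t=2 i4/i5:mulh;bne ; dual
t=3 i6:sll ; RAW+WAW r0
t=4 i7:mulh ; no-port MUL/MEM
t=5 i8/i9:ld;add ; dual
t=6 i10:ld ; tail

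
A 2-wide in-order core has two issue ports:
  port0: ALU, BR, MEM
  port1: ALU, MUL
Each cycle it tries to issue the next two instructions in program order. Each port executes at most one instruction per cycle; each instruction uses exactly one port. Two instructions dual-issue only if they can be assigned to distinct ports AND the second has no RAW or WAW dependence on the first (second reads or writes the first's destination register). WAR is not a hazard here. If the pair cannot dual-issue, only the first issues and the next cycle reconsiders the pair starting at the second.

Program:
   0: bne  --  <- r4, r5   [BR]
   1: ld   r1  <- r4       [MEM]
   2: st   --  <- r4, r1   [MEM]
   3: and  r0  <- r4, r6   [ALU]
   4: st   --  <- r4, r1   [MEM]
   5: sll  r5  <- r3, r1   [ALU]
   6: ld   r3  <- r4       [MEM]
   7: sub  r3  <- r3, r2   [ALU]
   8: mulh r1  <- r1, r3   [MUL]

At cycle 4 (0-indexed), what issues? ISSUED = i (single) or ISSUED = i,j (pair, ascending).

0. bne @i0  | no-port BR/MEM
1. ld @i1  | no-port MEM/MEM
2. st+and @i2/i3  | pair
3. st+sll @i4/i5  | pair
4. ld @i6  | RAW+WAW r3
5. sub @i7  | RAW r3
6. mulh @i8  | tail

ISSUED = 6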